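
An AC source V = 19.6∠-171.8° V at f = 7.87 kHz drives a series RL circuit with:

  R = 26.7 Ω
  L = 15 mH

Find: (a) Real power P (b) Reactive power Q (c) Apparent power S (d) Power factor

Step 1 — Angular frequency: ω = 2π·f = 2π·7870 = 4.945e+04 rad/s.
Step 2 — Component impedances:
  R: Z = R = 26.7 Ω
  L: Z = jωL = j·4.945e+04·0.015 = 0 + j741.7 Ω
Step 3 — Series combination: Z_total = R + L = 26.7 + j741.7 Ω = 742.2∠87.9° Ω.
Step 4 — Source phasor: V = 19.6∠-171.8° V = -19.4 - j2.796 V.
Step 5 — Current: I = V / Z = -0.004704 + j0.02599 A = 0.02641∠100.3° A.
Step 6 — Complex power: S = V·I* = 0.01862 + j0.5173 VA.
Step 7 — Real power: P = Re(S) = 0.01862 W.
Step 8 — Reactive power: Q = Im(S) = 0.5173 VAR.
Step 9 — Apparent power: |S| = 0.5176 VA.
Step 10 — Power factor: PF = P/|S| = 0.03597 (lagging).

(a) P = 0.01862 W  (b) Q = 0.5173 VAR  (c) S = 0.5176 VA  (d) PF = 0.03597 (lagging)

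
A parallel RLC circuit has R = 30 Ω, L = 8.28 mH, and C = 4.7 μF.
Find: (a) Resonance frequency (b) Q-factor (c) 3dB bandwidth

Step 1 — Resonance: ω₀ = 1/√(LC) = 1/√(0.00828·4.7e-06) = 5069 rad/s.
Step 2 — f₀ = ω₀/(2π) = 806.8 Hz.
Step 3 — Parallel Q: Q = R/(ω₀L) = 30/(5069·0.00828) = 0.7148.
Step 4 — Bandwidth: Δω = ω₀/Q = 7092 rad/s; BW = Δω/(2π) = 1129 Hz.

(a) f₀ = 806.8 Hz  (b) Q = 0.7148  (c) BW = 1129 Hz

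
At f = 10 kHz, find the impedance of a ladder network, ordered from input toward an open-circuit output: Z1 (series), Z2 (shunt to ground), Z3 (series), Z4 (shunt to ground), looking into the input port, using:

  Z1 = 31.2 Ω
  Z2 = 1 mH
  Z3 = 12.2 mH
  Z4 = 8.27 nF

Step 1 — Angular frequency: ω = 2π·f = 2π·1e+04 = 6.283e+04 rad/s.
Step 2 — Component impedances:
  Z1: Z = R = 31.2 Ω
  Z2: Z = jωL = j·6.283e+04·0.001 = 0 + j62.83 Ω
  Z3: Z = jωL = j·6.283e+04·0.0122 = 0 + j766.5 Ω
  Z4: Z = 1/(jωC) = -j/(ω·C) = 0 - j1924 Ω
Step 3 — Ladder network (open output): work backward from the far end, alternating series and parallel combinations. Z_in = 31.2 + j66.44 Ω = 73.4∠64.8° Ω.

Z = 31.2 + j66.44 Ω = 73.4∠64.8° Ω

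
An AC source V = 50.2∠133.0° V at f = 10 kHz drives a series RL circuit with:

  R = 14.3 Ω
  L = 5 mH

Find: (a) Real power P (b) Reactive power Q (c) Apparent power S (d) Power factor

Step 1 — Angular frequency: ω = 2π·f = 2π·1e+04 = 6.283e+04 rad/s.
Step 2 — Component impedances:
  R: Z = R = 14.3 Ω
  L: Z = jωL = j·6.283e+04·0.005 = 0 + j314.2 Ω
Step 3 — Series combination: Z_total = R + L = 14.3 + j314.2 Ω = 314.5∠87.4° Ω.
Step 4 — Source phasor: V = 50.2∠133.0° V = -34.24 + j36.71 V.
Step 5 — Current: I = V / Z = 0.1117 + j0.1141 A = 0.1596∠45.6° A.
Step 6 — Complex power: S = V·I* = 0.3644 + j8.005 VA.
Step 7 — Real power: P = Re(S) = 0.3644 W.
Step 8 — Reactive power: Q = Im(S) = 8.005 VAR.
Step 9 — Apparent power: |S| = 8.013 VA.
Step 10 — Power factor: PF = P/|S| = 0.04547 (lagging).

(a) P = 0.3644 W  (b) Q = 8.005 VAR  (c) S = 8.013 VA  (d) PF = 0.04547 (lagging)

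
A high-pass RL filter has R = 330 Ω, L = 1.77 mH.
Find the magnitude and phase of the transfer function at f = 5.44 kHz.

Step 1 — Angular frequency: ω = 2π·5440 = 3.418e+04 rad/s.
Step 2 — Transfer function: H(jω) = jωL/(R + jωL).
Step 3 — Numerator jωL = j·60.5; denominator R + jωL = 330 + j60.5.
Step 4 — H = 0.03252 + j0.1774.
Step 5 — Magnitude: |H| = 0.1803 (-14.9 dB); phase: φ = 79.6°.

|H| = 0.1803 (-14.9 dB), φ = 79.6°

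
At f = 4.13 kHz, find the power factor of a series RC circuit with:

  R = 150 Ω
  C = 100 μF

Step 1 — Angular frequency: ω = 2π·f = 2π·4130 = 2.595e+04 rad/s.
Step 2 — Component impedances:
  R: Z = R = 150 Ω
  C: Z = 1/(jωC) = -j/(ω·C) = 0 - j0.3854 Ω
Step 3 — Series combination: Z_total = R + C = 150 - j0.3854 Ω = 150∠-0.1° Ω.
Step 4 — Power factor: PF = cos(φ) = Re(Z)/|Z| = 150/150 = 1.
Step 5 — Type: Im(Z) = -0.3854 ⇒ leading (phase φ = -0.1°).

PF = 1 (leading, φ = -0.1°)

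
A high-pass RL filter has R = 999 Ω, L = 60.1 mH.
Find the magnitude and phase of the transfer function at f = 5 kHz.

Step 1 — Angular frequency: ω = 2π·5000 = 3.142e+04 rad/s.
Step 2 — Transfer function: H(jω) = jωL/(R + jωL).
Step 3 — Numerator jωL = j·1888; denominator R + jωL = 999 + j1888.
Step 4 — H = 0.7813 + j0.4134.
Step 5 — Magnitude: |H| = 0.8839 (-1.1 dB); phase: φ = 27.9°.

|H| = 0.8839 (-1.1 dB), φ = 27.9°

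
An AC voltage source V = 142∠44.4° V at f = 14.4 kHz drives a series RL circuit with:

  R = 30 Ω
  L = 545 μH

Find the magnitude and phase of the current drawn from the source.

Step 1 — Angular frequency: ω = 2π·f = 2π·1.44e+04 = 9.048e+04 rad/s.
Step 2 — Component impedances:
  R: Z = R = 30 Ω
  L: Z = jωL = j·9.048e+04·0.000545 = 0 + j49.31 Ω
Step 3 — Series combination: Z_total = R + L = 30 + j49.31 Ω = 57.72∠58.7° Ω.
Step 4 — Source phasor: V = 142∠44.4° V = 101.5 + j99.35 V.
Step 5 — Ohm's law: I = V / Z_total = (101.5 + j99.35) / (30 + j49.31) = 2.384 - j0.607 A.
Step 6 — Convert to polar: |I| = 2.46 A, ∠I = -14.3°.

I = 2.46∠-14.3° A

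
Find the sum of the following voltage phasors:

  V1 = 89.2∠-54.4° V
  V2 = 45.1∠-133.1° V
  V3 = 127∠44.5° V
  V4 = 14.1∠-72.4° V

Step 1 — Convert each phasor to rectangular form:
  V1 = 89.2·(cos(-54.4°) + j·sin(-54.4°)) = 51.93 - j72.53 V
  V2 = 45.1·(cos(-133.1°) + j·sin(-133.1°)) = -30.82 - j32.93 V
  V3 = 127·(cos(44.5°) + j·sin(44.5°)) = 90.58 + j89.02 V
  V4 = 14.1·(cos(-72.4°) + j·sin(-72.4°)) = 4.263 - j13.44 V
Step 2 — Sum components: V_total = 116 - j29.88 V.
Step 3 — Convert to polar: |V_total| = 119.7 V, ∠V_total = -14.5°.

V_total = 119.7∠-14.5° V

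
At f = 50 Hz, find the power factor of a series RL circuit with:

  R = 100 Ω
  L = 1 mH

Step 1 — Angular frequency: ω = 2π·f = 2π·50 = 314.2 rad/s.
Step 2 — Component impedances:
  R: Z = R = 100 Ω
  L: Z = jωL = j·314.2·0.001 = 0 + j0.3142 Ω
Step 3 — Series combination: Z_total = R + L = 100 + j0.3142 Ω = 100∠0.2° Ω.
Step 4 — Power factor: PF = cos(φ) = Re(Z)/|Z| = 100/100 = 1.
Step 5 — Type: Im(Z) = 0.3142 ⇒ lagging (phase φ = 0.2°).

PF = 1 (lagging, φ = 0.2°)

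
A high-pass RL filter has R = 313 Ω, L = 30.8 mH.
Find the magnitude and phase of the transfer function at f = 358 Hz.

Step 1 — Angular frequency: ω = 2π·358 = 2249 rad/s.
Step 2 — Transfer function: H(jω) = jωL/(R + jωL).
Step 3 — Numerator jωL = j·69.28; denominator R + jωL = 313 + j69.28.
Step 4 — H = 0.04671 + j0.211.
Step 5 — Magnitude: |H| = 0.2161 (-13.3 dB); phase: φ = 77.5°.

|H| = 0.2161 (-13.3 dB), φ = 77.5°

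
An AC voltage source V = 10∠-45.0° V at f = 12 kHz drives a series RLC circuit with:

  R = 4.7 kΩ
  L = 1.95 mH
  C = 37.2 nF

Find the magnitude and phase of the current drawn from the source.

Step 1 — Angular frequency: ω = 2π·f = 2π·1.2e+04 = 7.54e+04 rad/s.
Step 2 — Component impedances:
  R: Z = R = 4700 Ω
  L: Z = jωL = j·7.54e+04·0.00195 = 0 + j147 Ω
  C: Z = 1/(jωC) = -j/(ω·C) = 0 - j356.5 Ω
Step 3 — Series combination: Z_total = R + L + C = 4700 - j209.5 Ω = 4705∠-2.6° Ω.
Step 4 — Source phasor: V = 10∠-45.0° V = 7.071 - j7.071 V.
Step 5 — Ohm's law: I = V / Z_total = (7.071 - j7.071) / (4700 - j209.5) = 0.001568 - j0.001435 A.
Step 6 — Convert to polar: |I| = 0.002126 A, ∠I = -42.4°.

I = 0.002126∠-42.4° A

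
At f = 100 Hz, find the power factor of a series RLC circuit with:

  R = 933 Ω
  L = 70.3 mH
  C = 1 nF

Step 1 — Angular frequency: ω = 2π·f = 2π·100 = 628.3 rad/s.
Step 2 — Component impedances:
  R: Z = R = 933 Ω
  L: Z = jωL = j·628.3·0.0703 = 0 + j44.17 Ω
  C: Z = 1/(jωC) = -j/(ω·C) = 0 - j1.592e+06 Ω
Step 3 — Series combination: Z_total = R + L + C = 933 - j1.592e+06 Ω = 1.592e+06∠-90.0° Ω.
Step 4 — Power factor: PF = cos(φ) = Re(Z)/|Z| = 933/1.5915e+06 = 0.0005862.
Step 5 — Type: Im(Z) = -1.592e+06 ⇒ leading (phase φ = -90.0°).

PF = 0.0005862 (leading, φ = -90.0°)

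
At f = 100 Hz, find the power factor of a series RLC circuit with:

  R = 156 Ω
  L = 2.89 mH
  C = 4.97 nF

Step 1 — Angular frequency: ω = 2π·f = 2π·100 = 628.3 rad/s.
Step 2 — Component impedances:
  R: Z = R = 156 Ω
  L: Z = jωL = j·628.3·0.00289 = 0 + j1.816 Ω
  C: Z = 1/(jωC) = -j/(ω·C) = 0 - j3.202e+05 Ω
Step 3 — Series combination: Z_total = R + L + C = 156 - j3.202e+05 Ω = 3.202e+05∠-90.0° Ω.
Step 4 — Power factor: PF = cos(φ) = Re(Z)/|Z| = 156/3.202e+05 = 0.0004872.
Step 5 — Type: Im(Z) = -3.202e+05 ⇒ leading (phase φ = -90.0°).

PF = 0.0004872 (leading, φ = -90.0°)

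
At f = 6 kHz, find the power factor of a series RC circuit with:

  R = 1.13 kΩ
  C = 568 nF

Step 1 — Angular frequency: ω = 2π·f = 2π·6000 = 3.77e+04 rad/s.
Step 2 — Component impedances:
  R: Z = R = 1130 Ω
  C: Z = 1/(jωC) = -j/(ω·C) = 0 - j46.7 Ω
Step 3 — Series combination: Z_total = R + C = 1130 - j46.7 Ω = 1131∠-2.4° Ω.
Step 4 — Power factor: PF = cos(φ) = Re(Z)/|Z| = 1130/1131 = 0.9991.
Step 5 — Type: Im(Z) = -46.7 ⇒ leading (phase φ = -2.4°).

PF = 0.9991 (leading, φ = -2.4°)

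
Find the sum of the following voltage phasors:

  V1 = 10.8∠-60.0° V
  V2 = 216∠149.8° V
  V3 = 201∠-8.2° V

Step 1 — Convert each phasor to rectangular form:
  V1 = 10.8·(cos(-60.0°) + j·sin(-60.0°)) = 5.4 - j9.353 V
  V2 = 216·(cos(149.8°) + j·sin(149.8°)) = -186.7 + j108.7 V
  V3 = 201·(cos(-8.2°) + j·sin(-8.2°)) = 198.9 - j28.67 V
Step 2 — Sum components: V_total = 17.66 + j70.63 V.
Step 3 — Convert to polar: |V_total| = 72.81 V, ∠V_total = 76.0°.

V_total = 72.81∠76.0° V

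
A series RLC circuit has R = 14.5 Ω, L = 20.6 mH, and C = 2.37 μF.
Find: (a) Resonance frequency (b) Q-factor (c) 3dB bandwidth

Step 1 — Resonance: ω₀ = 1/√(LC) = 1/√(0.0206·2.37e-06) = 4526 rad/s.
Step 2 — f₀ = ω₀/(2π) = 720.3 Hz.
Step 3 — Series Q: Q = ω₀L/R = 4526·0.0206/14.5 = 6.43.
Step 4 — Bandwidth: Δω = ω₀/Q = 703.9 rad/s; BW = Δω/(2π) = 112 Hz.

(a) f₀ = 720.3 Hz  (b) Q = 6.43  (c) BW = 112 Hz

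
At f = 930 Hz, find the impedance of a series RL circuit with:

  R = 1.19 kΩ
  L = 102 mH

Step 1 — Angular frequency: ω = 2π·f = 2π·930 = 5843 rad/s.
Step 2 — Component impedances:
  R: Z = R = 1190 Ω
  L: Z = jωL = j·5843·0.102 = 0 + j596 Ω
Step 3 — Series combination: Z_total = R + L = 1190 + j596 Ω = 1331∠26.6° Ω.

Z = 1190 + j596 Ω = 1331∠26.6° Ω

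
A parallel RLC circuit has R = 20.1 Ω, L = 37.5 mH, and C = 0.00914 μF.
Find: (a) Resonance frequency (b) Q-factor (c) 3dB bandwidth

Step 1 — Resonance: ω₀ = 1/√(LC) = 1/√(0.0375·9.14e-09) = 5.401e+04 rad/s.
Step 2 — f₀ = ω₀/(2π) = 8597 Hz.
Step 3 — Parallel Q: Q = R/(ω₀L) = 20.1/(5.401e+04·0.0375) = 0.009923.
Step 4 — Bandwidth: Δω = ω₀/Q = 5.443e+06 rad/s; BW = Δω/(2π) = 8.663e+05 Hz.

(a) f₀ = 8597 Hz  (b) Q = 0.009923  (c) BW = 8.663e+05 Hz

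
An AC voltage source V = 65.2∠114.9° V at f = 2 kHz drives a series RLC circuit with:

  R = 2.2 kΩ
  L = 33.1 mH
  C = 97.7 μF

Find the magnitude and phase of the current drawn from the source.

Step 1 — Angular frequency: ω = 2π·f = 2π·2000 = 1.257e+04 rad/s.
Step 2 — Component impedances:
  R: Z = R = 2200 Ω
  L: Z = jωL = j·1.257e+04·0.0331 = 0 + j415.9 Ω
  C: Z = 1/(jωC) = -j/(ω·C) = 0 - j0.8145 Ω
Step 3 — Series combination: Z_total = R + L + C = 2200 + j415.1 Ω = 2239∠10.7° Ω.
Step 4 — Source phasor: V = 65.2∠114.9° V = -27.45 + j59.14 V.
Step 5 — Ohm's law: I = V / Z_total = (-27.45 + j59.14) / (2200 + j415.1) = -0.007151 + j0.02823 A.
Step 6 — Convert to polar: |I| = 0.02912 A, ∠I = 104.2°.

I = 0.02912∠104.2° A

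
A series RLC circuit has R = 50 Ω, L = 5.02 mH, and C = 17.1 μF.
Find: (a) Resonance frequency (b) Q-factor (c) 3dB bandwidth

Step 1 — Resonance condition Im(Z)=0 gives ω₀ = 1/√(LC).
Step 2 — ω₀ = 1/√(0.00502·1.71e-05) = 3413 rad/s.
Step 3 — f₀ = ω₀/(2π) = 543.2 Hz.
Step 4 — Series Q: Q = ω₀L/R = 3413·0.00502/50 = 0.3427.
Step 5 — 3dB bandwidth: Δω = ω₀/Q = 9960 rad/s; BW = Δω/(2π) = 1585 Hz.

(a) f₀ = 543.2 Hz  (b) Q = 0.3427  (c) BW = 1585 Hz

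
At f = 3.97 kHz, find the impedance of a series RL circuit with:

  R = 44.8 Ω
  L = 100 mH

Step 1 — Angular frequency: ω = 2π·f = 2π·3970 = 2.494e+04 rad/s.
Step 2 — Component impedances:
  R: Z = R = 44.8 Ω
  L: Z = jωL = j·2.494e+04·0.1 = 0 + j2494 Ω
Step 3 — Series combination: Z_total = R + L = 44.8 + j2494 Ω = 2495∠89.0° Ω.

Z = 44.8 + j2494 Ω = 2495∠89.0° Ω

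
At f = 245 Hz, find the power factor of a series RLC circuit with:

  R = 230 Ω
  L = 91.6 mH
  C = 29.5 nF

Step 1 — Angular frequency: ω = 2π·f = 2π·245 = 1539 rad/s.
Step 2 — Component impedances:
  R: Z = R = 230 Ω
  L: Z = jωL = j·1539·0.0916 = 0 + j141 Ω
  C: Z = 1/(jωC) = -j/(ω·C) = 0 - j2.202e+04 Ω
Step 3 — Series combination: Z_total = R + L + C = 230 - j2.188e+04 Ω = 2.188e+04∠-89.4° Ω.
Step 4 — Power factor: PF = cos(φ) = Re(Z)/|Z| = 230/2.188e+04 = 0.01051.
Step 5 — Type: Im(Z) = -2.188e+04 ⇒ leading (phase φ = -89.4°).

PF = 0.01051 (leading, φ = -89.4°)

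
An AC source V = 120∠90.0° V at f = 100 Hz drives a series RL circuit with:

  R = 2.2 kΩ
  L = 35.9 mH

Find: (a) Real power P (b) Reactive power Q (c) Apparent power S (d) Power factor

Step 1 — Angular frequency: ω = 2π·f = 2π·100 = 628.3 rad/s.
Step 2 — Component impedances:
  R: Z = R = 2200 Ω
  L: Z = jωL = j·628.3·0.0359 = 0 + j22.56 Ω
Step 3 — Series combination: Z_total = R + L = 2200 + j22.56 Ω = 2200∠0.6° Ω.
Step 4 — Source phasor: V = 120∠90.0° V = 0 + j120 V.
Step 5 — Current: I = V / Z = 0.0005592 + j0.05454 A = 0.05454∠89.4° A.
Step 6 — Complex power: S = V·I* = 6.545 + j0.0671 VA.
Step 7 — Real power: P = Re(S) = 6.545 W.
Step 8 — Reactive power: Q = Im(S) = 0.0671 VAR.
Step 9 — Apparent power: |S| = 6.545 VA.
Step 10 — Power factor: PF = P/|S| = 0.9999 (lagging).

(a) P = 6.545 W  (b) Q = 0.0671 VAR  (c) S = 6.545 VA  (d) PF = 0.9999 (lagging)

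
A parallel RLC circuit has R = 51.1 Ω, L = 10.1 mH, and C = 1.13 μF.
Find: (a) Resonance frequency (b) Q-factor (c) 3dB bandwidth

Step 1 — Resonance: ω₀ = 1/√(LC) = 1/√(0.0101·1.13e-06) = 9361 rad/s.
Step 2 — f₀ = ω₀/(2π) = 1490 Hz.
Step 3 — Parallel Q: Q = R/(ω₀L) = 51.1/(9361·0.0101) = 0.5405.
Step 4 — Bandwidth: Δω = ω₀/Q = 1.732e+04 rad/s; BW = Δω/(2π) = 2756 Hz.

(a) f₀ = 1490 Hz  (b) Q = 0.5405  (c) BW = 2756 Hz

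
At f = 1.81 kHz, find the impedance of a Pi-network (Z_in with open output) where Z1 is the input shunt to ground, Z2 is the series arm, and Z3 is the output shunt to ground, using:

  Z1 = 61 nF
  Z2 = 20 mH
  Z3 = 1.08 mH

Step 1 — Angular frequency: ω = 2π·f = 2π·1810 = 1.137e+04 rad/s.
Step 2 — Component impedances:
  Z1: Z = 1/(jωC) = -j/(ω·C) = 0 - j1441 Ω
  Z2: Z = jωL = j·1.137e+04·0.02 = 0 + j227.5 Ω
  Z3: Z = jωL = j·1.137e+04·0.00108 = 0 + j12.28 Ω
Step 3 — With open output, the series arm Z2 and the output shunt Z3 appear in series to ground: Z2 + Z3 = 0 + j239.7 Ω.
Step 4 — Parallel with input shunt Z1: Z_in = Z1 || (Z2 + Z3) = 0 + j287.6 Ω = 287.6∠90.0° Ω.

Z = 0 + j287.6 Ω = 287.6∠90.0° Ω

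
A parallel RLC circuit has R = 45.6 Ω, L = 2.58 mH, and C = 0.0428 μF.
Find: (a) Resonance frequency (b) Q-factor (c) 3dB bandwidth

Step 1 — Resonance: ω₀ = 1/√(LC) = 1/√(0.00258·4.28e-08) = 9.516e+04 rad/s.
Step 2 — f₀ = ω₀/(2π) = 1.515e+04 Hz.
Step 3 — Parallel Q: Q = R/(ω₀L) = 45.6/(9.516e+04·0.00258) = 0.1857.
Step 4 — Bandwidth: Δω = ω₀/Q = 5.124e+05 rad/s; BW = Δω/(2π) = 8.155e+04 Hz.

(a) f₀ = 1.515e+04 Hz  (b) Q = 0.1857  (c) BW = 8.155e+04 Hz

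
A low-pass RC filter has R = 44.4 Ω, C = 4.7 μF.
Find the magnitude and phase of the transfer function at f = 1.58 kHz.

Step 1 — Angular frequency: ω = 2π·1580 = 9927 rad/s.
Step 2 — Transfer function: H(jω) = 1/(1 + jωRC).
Step 3 — Denominator: 1 + jωRC = 1 + j·9927·44.4·4.7e-06 = 1 + j2.072.
Step 4 — H = 0.189 - j0.3915.
Step 5 — Magnitude: |H| = 0.4347 (-7.2 dB); phase: φ = -64.2°.

|H| = 0.4347 (-7.2 dB), φ = -64.2°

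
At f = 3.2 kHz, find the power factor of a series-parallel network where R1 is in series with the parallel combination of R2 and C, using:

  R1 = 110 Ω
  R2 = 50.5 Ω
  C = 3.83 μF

Step 1 — Angular frequency: ω = 2π·f = 2π·3200 = 2.011e+04 rad/s.
Step 2 — Component impedances:
  R1: Z = R = 110 Ω
  R2: Z = R = 50.5 Ω
  C: Z = 1/(jωC) = -j/(ω·C) = 0 - j12.99 Ω
Step 3 — Parallel branch: R2 || C = 1/(1/R2 + 1/C) = 3.132 - j12.18 Ω.
Step 4 — Series with R1: Z_total = R1 + (R2 || C) = 113.1 - j12.18 Ω = 113.8∠-6.1° Ω.
Step 5 — Power factor: PF = cos(φ) = Re(Z)/|Z| = 113.132/113.786 = 0.9943.
Step 6 — Type: Im(Z) = -12.18 ⇒ leading (phase φ = -6.1°).

PF = 0.9943 (leading, φ = -6.1°)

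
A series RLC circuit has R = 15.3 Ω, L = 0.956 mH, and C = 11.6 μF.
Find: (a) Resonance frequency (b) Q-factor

Step 1 — Resonance condition Im(Z)=0 gives ω₀ = 1/√(LC).
Step 2 — ω₀ = 1/√(0.000956·1.16e-05) = 9496 rad/s.
Step 3 — f₀ = ω₀/(2π) = 1511 Hz.
Step 4 — Series Q: Q = ω₀L/R = 9496·0.000956/15.3 = 0.5933.

(a) f₀ = 1511 Hz  (b) Q = 0.5933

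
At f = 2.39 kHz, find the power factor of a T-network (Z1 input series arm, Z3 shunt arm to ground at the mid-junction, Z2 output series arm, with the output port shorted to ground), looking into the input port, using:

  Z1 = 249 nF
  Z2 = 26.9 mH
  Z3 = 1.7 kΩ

Step 1 — Angular frequency: ω = 2π·f = 2π·2390 = 1.502e+04 rad/s.
Step 2 — Component impedances:
  Z1: Z = 1/(jωC) = -j/(ω·C) = 0 - j267.4 Ω
  Z2: Z = jωL = j·1.502e+04·0.0269 = 0 + j404 Ω
  Z3: Z = R = 1700 Ω
Step 3 — With the output port shorted to ground, the output series arm Z2 runs from the junction to ground; the shunt arm Z3 also runs from the junction to ground. They appear in parallel: Z3 || Z2 = 90.86 + j382.4 Ω.
Step 4 — Series with input arm Z1: Z_in = Z1 + (Z3 || Z2) = 90.86 + j114.9 Ω = 146.5∠51.7° Ω.
Step 5 — Power factor: PF = cos(φ) = Re(Z)/|Z| = 90.86/146.5 = 0.6202.
Step 6 — Type: Im(Z) = 114.9 ⇒ lagging (phase φ = 51.7°).

PF = 0.6202 (lagging, φ = 51.7°)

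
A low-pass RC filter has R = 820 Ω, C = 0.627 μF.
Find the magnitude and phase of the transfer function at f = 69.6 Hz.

Step 1 — Angular frequency: ω = 2π·69.6 = 437.3 rad/s.
Step 2 — Transfer function: H(jω) = 1/(1 + jωRC).
Step 3 — Denominator: 1 + jωRC = 1 + j·437.3·820·6.27e-07 = 1 + j0.2248.
Step 4 — H = 0.9519 - j0.214.
Step 5 — Magnitude: |H| = 0.9756 (-0.2 dB); phase: φ = -12.7°.

|H| = 0.9756 (-0.2 dB), φ = -12.7°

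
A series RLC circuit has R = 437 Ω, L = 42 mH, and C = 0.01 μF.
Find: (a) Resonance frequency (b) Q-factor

Step 1 — Resonance condition Im(Z)=0 gives ω₀ = 1/√(LC).
Step 2 — ω₀ = 1/√(0.042·1e-08) = 4.88e+04 rad/s.
Step 3 — f₀ = ω₀/(2π) = 7766 Hz.
Step 4 — Series Q: Q = ω₀L/R = 4.88e+04·0.042/437 = 4.69.

(a) f₀ = 7766 Hz  (b) Q = 4.69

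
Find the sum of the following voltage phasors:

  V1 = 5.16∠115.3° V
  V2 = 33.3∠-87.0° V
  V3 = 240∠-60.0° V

Step 1 — Convert each phasor to rectangular form:
  V1 = 5.16·(cos(115.3°) + j·sin(115.3°)) = -2.205 + j4.665 V
  V2 = 33.3·(cos(-87.0°) + j·sin(-87.0°)) = 1.743 - j33.25 V
  V3 = 240·(cos(-60.0°) + j·sin(-60.0°)) = 120 - j207.8 V
Step 2 — Sum components: V_total = 119.5 - j236.4 V.
Step 3 — Convert to polar: |V_total| = 264.9 V, ∠V_total = -63.2°.

V_total = 264.9∠-63.2° V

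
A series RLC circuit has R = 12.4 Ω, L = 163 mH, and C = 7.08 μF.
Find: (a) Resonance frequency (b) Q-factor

Step 1 — Resonance condition Im(Z)=0 gives ω₀ = 1/√(LC).
Step 2 — ω₀ = 1/√(0.163·7.08e-06) = 930.9 rad/s.
Step 3 — f₀ = ω₀/(2π) = 148.2 Hz.
Step 4 — Series Q: Q = ω₀L/R = 930.9·0.163/12.4 = 12.24.

(a) f₀ = 148.2 Hz  (b) Q = 12.24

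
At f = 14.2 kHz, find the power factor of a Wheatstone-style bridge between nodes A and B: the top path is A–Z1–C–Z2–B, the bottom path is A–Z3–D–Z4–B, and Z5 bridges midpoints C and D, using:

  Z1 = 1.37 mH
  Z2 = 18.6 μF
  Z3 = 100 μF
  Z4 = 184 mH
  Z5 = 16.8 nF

Step 1 — Angular frequency: ω = 2π·f = 2π·1.42e+04 = 8.922e+04 rad/s.
Step 2 — Component impedances:
  Z1: Z = jωL = j·8.922e+04·0.00137 = 0 + j122.2 Ω
  Z2: Z = 1/(jωC) = -j/(ω·C) = 0 - j0.6026 Ω
  Z3: Z = 1/(jωC) = -j/(ω·C) = 0 - j0.1121 Ω
  Z4: Z = jωL = j·8.922e+04·0.184 = 0 + j1.642e+04 Ω
  Z5: Z = 1/(jωC) = -j/(ω·C) = 0 - j667.1 Ω
Step 3 — Bridge requires nodal analysis (the Z5 bridge couples midpoints C and D, so the two paths cannot be reduced to a simple series/parallel combination). Setting node B to ground and injecting 1 A at node A, the 3-node admittance system at A, C, D solves to V_A = Z_AB = 0 + j147.7 Ω = 147.7∠90.0° Ω.
Step 4 — Power factor: PF = cos(φ) = Re(Z)/|Z| = 0/147.7 = 0.
Step 5 — Type: Im(Z) = 147.7 ⇒ lagging (phase φ = 90.0°).

PF = 0 (lagging, φ = 90.0°)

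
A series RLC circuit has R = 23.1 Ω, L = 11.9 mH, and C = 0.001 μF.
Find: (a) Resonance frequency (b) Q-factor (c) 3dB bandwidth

Step 1 — Resonance: ω₀ = 1/√(LC) = 1/√(0.0119·1e-09) = 2.899e+05 rad/s.
Step 2 — f₀ = ω₀/(2π) = 4.614e+04 Hz.
Step 3 — Series Q: Q = ω₀L/R = 2.899e+05·0.0119/23.1 = 149.3.
Step 4 — Bandwidth: Δω = ω₀/Q = 1941 rad/s; BW = Δω/(2π) = 308.9 Hz.

(a) f₀ = 4.614e+04 Hz  (b) Q = 149.3  (c) BW = 308.9 Hz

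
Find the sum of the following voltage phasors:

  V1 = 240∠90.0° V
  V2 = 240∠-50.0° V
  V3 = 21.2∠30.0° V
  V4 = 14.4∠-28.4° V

Step 1 — Convert each phasor to rectangular form:
  V1 = 240·(cos(90.0°) + j·sin(90.0°)) = 0 + j240 V
  V2 = 240·(cos(-50.0°) + j·sin(-50.0°)) = 154.3 - j183.9 V
  V3 = 21.2·(cos(30.0°) + j·sin(30.0°)) = 18.36 + j10.6 V
  V4 = 14.4·(cos(-28.4°) + j·sin(-28.4°)) = 12.67 - j6.849 V
Step 2 — Sum components: V_total = 185.3 + j59.9 V.
Step 3 — Convert to polar: |V_total| = 194.7 V, ∠V_total = 17.9°.

V_total = 194.7∠17.9° V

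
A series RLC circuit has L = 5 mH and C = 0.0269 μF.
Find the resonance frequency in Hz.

Step 1 — Resonance condition Im(Z)=0 gives ω₀ = 1/√(LC).
Step 2 — ω₀ = 1/√(0.005·2.69e-08) = 8.623e+04 rad/s.
Step 3 — f₀ = ω₀/(2π) = 1.372e+04 Hz.

f₀ = 1.372e+04 Hz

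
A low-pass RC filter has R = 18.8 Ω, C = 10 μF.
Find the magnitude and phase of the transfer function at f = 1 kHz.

Step 1 — Angular frequency: ω = 2π·1000 = 6283 rad/s.
Step 2 — Transfer function: H(jω) = 1/(1 + jωRC).
Step 3 — Denominator: 1 + jωRC = 1 + j·6283·18.8·1e-05 = 1 + j1.181.
Step 4 — H = 0.4175 - j0.4931.
Step 5 — Magnitude: |H| = 0.6461 (-3.8 dB); phase: φ = -49.7°.

|H| = 0.6461 (-3.8 dB), φ = -49.7°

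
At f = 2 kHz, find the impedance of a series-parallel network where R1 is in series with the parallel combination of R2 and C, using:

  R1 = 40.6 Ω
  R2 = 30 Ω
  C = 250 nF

Step 1 — Angular frequency: ω = 2π·f = 2π·2000 = 1.257e+04 rad/s.
Step 2 — Component impedances:
  R1: Z = R = 40.6 Ω
  R2: Z = R = 30 Ω
  C: Z = 1/(jωC) = -j/(ω·C) = 0 - j318.3 Ω
Step 3 — Parallel branch: R2 || C = 1/(1/R2 + 1/C) = 29.74 - j2.803 Ω.
Step 4 — Series with R1: Z_total = R1 + (R2 || C) = 70.34 - j2.803 Ω = 70.39∠-2.3° Ω.

Z = 70.34 - j2.803 Ω = 70.39∠-2.3° Ω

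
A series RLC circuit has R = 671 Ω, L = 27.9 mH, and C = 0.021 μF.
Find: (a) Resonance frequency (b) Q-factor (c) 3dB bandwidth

Step 1 — Resonance condition Im(Z)=0 gives ω₀ = 1/√(LC).
Step 2 — ω₀ = 1/√(0.0279·2.1e-08) = 4.131e+04 rad/s.
Step 3 — f₀ = ω₀/(2π) = 6575 Hz.
Step 4 — Series Q: Q = ω₀L/R = 4.131e+04·0.0279/671 = 1.718.
Step 5 — 3dB bandwidth: Δω = ω₀/Q = 2.405e+04 rad/s; BW = Δω/(2π) = 3828 Hz.

(a) f₀ = 6575 Hz  (b) Q = 1.718  (c) BW = 3828 Hz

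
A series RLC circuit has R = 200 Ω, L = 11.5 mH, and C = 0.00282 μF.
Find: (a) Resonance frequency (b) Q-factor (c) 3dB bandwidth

Step 1 — Resonance: ω₀ = 1/√(LC) = 1/√(0.0115·2.82e-09) = 1.756e+05 rad/s.
Step 2 — f₀ = ω₀/(2π) = 2.795e+04 Hz.
Step 3 — Series Q: Q = ω₀L/R = 1.756e+05·0.0115/200 = 10.1.
Step 4 — Bandwidth: Δω = ω₀/Q = 1.739e+04 rad/s; BW = Δω/(2π) = 2768 Hz.

(a) f₀ = 2.795e+04 Hz  (b) Q = 10.1  (c) BW = 2768 Hz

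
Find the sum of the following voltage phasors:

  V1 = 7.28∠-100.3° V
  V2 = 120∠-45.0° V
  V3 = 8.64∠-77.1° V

Step 1 — Convert each phasor to rectangular form:
  V1 = 7.28·(cos(-100.3°) + j·sin(-100.3°)) = -1.302 - j7.163 V
  V2 = 120·(cos(-45.0°) + j·sin(-45.0°)) = 84.85 - j84.85 V
  V3 = 8.64·(cos(-77.1°) + j·sin(-77.1°)) = 1.929 - j8.422 V
Step 2 — Sum components: V_total = 85.48 - j100.4 V.
Step 3 — Convert to polar: |V_total| = 131.9 V, ∠V_total = -49.6°.

V_total = 131.9∠-49.6° V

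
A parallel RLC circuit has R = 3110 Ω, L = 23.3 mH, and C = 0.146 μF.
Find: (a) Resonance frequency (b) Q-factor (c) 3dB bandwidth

Step 1 — Resonance: ω₀ = 1/√(LC) = 1/√(0.0233·1.46e-07) = 1.715e+04 rad/s.
Step 2 — f₀ = ω₀/(2π) = 2729 Hz.
Step 3 — Parallel Q: Q = R/(ω₀L) = 3110/(1.715e+04·0.0233) = 7.785.
Step 4 — Bandwidth: Δω = ω₀/Q = 2202 rad/s; BW = Δω/(2π) = 350.5 Hz.

(a) f₀ = 2729 Hz  (b) Q = 7.785  (c) BW = 350.5 Hz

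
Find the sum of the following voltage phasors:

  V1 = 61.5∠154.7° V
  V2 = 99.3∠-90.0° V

Step 1 — Convert each phasor to rectangular form:
  V1 = 61.5·(cos(154.7°) + j·sin(154.7°)) = -55.6 + j26.28 V
  V2 = 99.3·(cos(-90.0°) + j·sin(-90.0°)) = 0 - j99.3 V
Step 2 — Sum components: V_total = -55.6 - j73.02 V.
Step 3 — Convert to polar: |V_total| = 91.78 V, ∠V_total = -127.3°.

V_total = 91.78∠-127.3° V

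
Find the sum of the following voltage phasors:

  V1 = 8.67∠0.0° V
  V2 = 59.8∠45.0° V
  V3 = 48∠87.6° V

Step 1 — Convert each phasor to rectangular form:
  V1 = 8.67·(cos(0.0°) + j·sin(0.0°)) = 8.67 V
  V2 = 59.8·(cos(45.0°) + j·sin(45.0°)) = 42.28 + j42.28 V
  V3 = 48·(cos(87.6°) + j·sin(87.6°)) = 2.01 + j47.96 V
Step 2 — Sum components: V_total = 52.97 + j90.24 V.
Step 3 — Convert to polar: |V_total| = 104.6 V, ∠V_total = 59.6°.

V_total = 104.6∠59.6° V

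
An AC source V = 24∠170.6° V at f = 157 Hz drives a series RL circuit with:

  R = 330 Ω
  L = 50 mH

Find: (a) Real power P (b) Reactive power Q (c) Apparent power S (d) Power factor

Step 1 — Angular frequency: ω = 2π·f = 2π·157 = 986.5 rad/s.
Step 2 — Component impedances:
  R: Z = R = 330 Ω
  L: Z = jωL = j·986.5·0.05 = 0 + j49.32 Ω
Step 3 — Series combination: Z_total = R + L = 330 + j49.32 Ω = 333.7∠8.5° Ω.
Step 4 — Source phasor: V = 24∠170.6° V = -23.68 + j3.92 V.
Step 5 — Current: I = V / Z = -0.06845 + j0.02211 A = 0.07193∠162.1° A.
Step 6 — Complex power: S = V·I* = 1.707 + j0.2552 VA.
Step 7 — Real power: P = Re(S) = 1.707 W.
Step 8 — Reactive power: Q = Im(S) = 0.2552 VAR.
Step 9 — Apparent power: |S| = 1.726 VA.
Step 10 — Power factor: PF = P/|S| = 0.989 (lagging).

(a) P = 1.707 W  (b) Q = 0.2552 VAR  (c) S = 1.726 VA  (d) PF = 0.989 (lagging)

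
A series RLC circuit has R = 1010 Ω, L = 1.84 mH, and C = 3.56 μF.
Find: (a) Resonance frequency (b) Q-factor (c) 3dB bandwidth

Step 1 — Resonance condition Im(Z)=0 gives ω₀ = 1/√(LC).
Step 2 — ω₀ = 1/√(0.00184·3.56e-06) = 1.236e+04 rad/s.
Step 3 — f₀ = ω₀/(2π) = 1966 Hz.
Step 4 — Series Q: Q = ω₀L/R = 1.236e+04·0.00184/1010 = 0.02251.
Step 5 — 3dB bandwidth: Δω = ω₀/Q = 5.489e+05 rad/s; BW = Δω/(2π) = 8.736e+04 Hz.

(a) f₀ = 1966 Hz  (b) Q = 0.02251  (c) BW = 8.736e+04 Hz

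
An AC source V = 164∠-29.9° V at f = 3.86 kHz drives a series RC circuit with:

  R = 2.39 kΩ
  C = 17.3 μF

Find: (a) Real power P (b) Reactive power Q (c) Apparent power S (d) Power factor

Step 1 — Angular frequency: ω = 2π·f = 2π·3860 = 2.425e+04 rad/s.
Step 2 — Component impedances:
  R: Z = R = 2390 Ω
  C: Z = 1/(jωC) = -j/(ω·C) = 0 - j2.383 Ω
Step 3 — Series combination: Z_total = R + C = 2390 - j2.383 Ω = 2390∠-0.1° Ω.
Step 4 — Source phasor: V = 164∠-29.9° V = 142.2 - j81.75 V.
Step 5 — Current: I = V / Z = 0.05952 - j0.03415 A = 0.06862∠-29.8° A.
Step 6 — Complex power: S = V·I* = 11.25 - j0.01122 VA.
Step 7 — Real power: P = Re(S) = 11.25 W.
Step 8 — Reactive power: Q = Im(S) = -0.01122 VAR.
Step 9 — Apparent power: |S| = 11.25 VA.
Step 10 — Power factor: PF = P/|S| = 1 (leading).

(a) P = 11.25 W  (b) Q = -0.01122 VAR  (c) S = 11.25 VA  (d) PF = 1 (leading)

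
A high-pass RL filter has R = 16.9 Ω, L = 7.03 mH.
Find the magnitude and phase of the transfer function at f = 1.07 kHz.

Step 1 — Angular frequency: ω = 2π·1070 = 6723 rad/s.
Step 2 — Transfer function: H(jω) = jωL/(R + jωL).
Step 3 — Numerator jωL = j·47.26; denominator R + jωL = 16.9 + j47.26.
Step 4 — H = 0.8866 + j0.317.
Step 5 — Magnitude: |H| = 0.9416 (-0.5 dB); phase: φ = 19.7°.

|H| = 0.9416 (-0.5 dB), φ = 19.7°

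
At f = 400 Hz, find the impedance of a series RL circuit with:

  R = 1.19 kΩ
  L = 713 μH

Step 1 — Angular frequency: ω = 2π·f = 2π·400 = 2513 rad/s.
Step 2 — Component impedances:
  R: Z = R = 1190 Ω
  L: Z = jωL = j·2513·0.000713 = 0 + j1.792 Ω
Step 3 — Series combination: Z_total = R + L = 1190 + j1.792 Ω = 1190∠0.1° Ω.

Z = 1190 + j1.792 Ω = 1190∠0.1° Ω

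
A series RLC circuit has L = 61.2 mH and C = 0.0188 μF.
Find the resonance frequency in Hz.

Step 1 — Resonance condition Im(Z)=0 gives ω₀ = 1/√(LC).
Step 2 — ω₀ = 1/√(0.0612·1.88e-08) = 2.948e+04 rad/s.
Step 3 — f₀ = ω₀/(2π) = 4692 Hz.

f₀ = 4692 Hz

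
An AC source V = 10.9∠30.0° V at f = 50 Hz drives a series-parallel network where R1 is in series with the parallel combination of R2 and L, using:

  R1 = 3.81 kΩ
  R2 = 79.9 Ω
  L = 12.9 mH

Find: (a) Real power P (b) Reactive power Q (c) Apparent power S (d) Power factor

Step 1 — Angular frequency: ω = 2π·f = 2π·50 = 314.2 rad/s.
Step 2 — Component impedances:
  R1: Z = R = 3810 Ω
  R2: Z = R = 79.9 Ω
  L: Z = jωL = j·314.2·0.0129 = 0 + j4.053 Ω
Step 3 — Parallel branch: R2 || L = 1/(1/R2 + 1/L) = 0.205 + j4.042 Ω.
Step 4 — Series with R1: Z_total = R1 + (R2 || L) = 3810 + j4.042 Ω = 3810∠0.1° Ω.
Step 5 — Source phasor: V = 10.9∠30.0° V = 9.44 + j5.45 V.
Step 6 — Current: I = V / Z = 0.002479 + j0.001428 A = 0.002861∠29.9° A.
Step 7 — Complex power: S = V·I* = 0.03118 + j3.308e-05 VA.
Step 8 — Real power: P = Re(S) = 0.03118 W.
Step 9 — Reactive power: Q = Im(S) = 3.308e-05 VAR.
Step 10 — Apparent power: |S| = 0.03118 VA.
Step 11 — Power factor: PF = P/|S| = 1 (lagging).

(a) P = 0.03118 W  (b) Q = 3.308e-05 VAR  (c) S = 0.03118 VA  (d) PF = 1 (lagging)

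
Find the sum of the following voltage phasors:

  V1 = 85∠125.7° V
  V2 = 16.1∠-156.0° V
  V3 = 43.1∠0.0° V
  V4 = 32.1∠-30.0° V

Step 1 — Convert each phasor to rectangular form:
  V1 = 85·(cos(125.7°) + j·sin(125.7°)) = -49.6 + j69.03 V
  V2 = 16.1·(cos(-156.0°) + j·sin(-156.0°)) = -14.71 - j6.548 V
  V3 = 43.1·(cos(0.0°) + j·sin(0.0°)) = 43.1 V
  V4 = 32.1·(cos(-30.0°) + j·sin(-30.0°)) = 27.8 - j16.05 V
Step 2 — Sum components: V_total = 6.59 + j46.43 V.
Step 3 — Convert to polar: |V_total| = 46.89 V, ∠V_total = 81.9°.

V_total = 46.89∠81.9° V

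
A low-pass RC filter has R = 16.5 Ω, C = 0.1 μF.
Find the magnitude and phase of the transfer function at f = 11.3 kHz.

Step 1 — Angular frequency: ω = 2π·1.13e+04 = 7.1e+04 rad/s.
Step 2 — Transfer function: H(jω) = 1/(1 + jωRC).
Step 3 — Denominator: 1 + jωRC = 1 + j·7.1e+04·16.5·1e-07 = 1 + j0.1171.
Step 4 — H = 0.9865 - j0.1156.
Step 5 — Magnitude: |H| = 0.9932 (-0.1 dB); phase: φ = -6.7°.

|H| = 0.9932 (-0.1 dB), φ = -6.7°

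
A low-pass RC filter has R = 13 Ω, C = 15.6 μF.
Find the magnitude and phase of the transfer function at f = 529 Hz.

Step 1 — Angular frequency: ω = 2π·529 = 3324 rad/s.
Step 2 — Transfer function: H(jω) = 1/(1 + jωRC).
Step 3 — Denominator: 1 + jωRC = 1 + j·3324·13·1.56e-05 = 1 + j0.6741.
Step 4 — H = 0.6876 - j0.4635.
Step 5 — Magnitude: |H| = 0.8292 (-1.6 dB); phase: φ = -34.0°.

|H| = 0.8292 (-1.6 dB), φ = -34.0°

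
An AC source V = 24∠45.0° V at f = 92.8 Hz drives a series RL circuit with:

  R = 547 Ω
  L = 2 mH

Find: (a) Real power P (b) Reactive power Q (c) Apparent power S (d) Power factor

Step 1 — Angular frequency: ω = 2π·f = 2π·92.8 = 583.1 rad/s.
Step 2 — Component impedances:
  R: Z = R = 547 Ω
  L: Z = jωL = j·583.1·0.002 = 0 + j1.166 Ω
Step 3 — Series combination: Z_total = R + L = 547 + j1.166 Ω = 547∠0.1° Ω.
Step 4 — Source phasor: V = 24∠45.0° V = 16.97 + j16.97 V.
Step 5 — Current: I = V / Z = 0.03109 + j0.03096 A = 0.04388∠44.9° A.
Step 6 — Complex power: S = V·I* = 1.053 + j0.002245 VA.
Step 7 — Real power: P = Re(S) = 1.053 W.
Step 8 — Reactive power: Q = Im(S) = 0.002245 VAR.
Step 9 — Apparent power: |S| = 1.053 VA.
Step 10 — Power factor: PF = P/|S| = 1 (lagging).

(a) P = 1.053 W  (b) Q = 0.002245 VAR  (c) S = 1.053 VA  (d) PF = 1 (lagging)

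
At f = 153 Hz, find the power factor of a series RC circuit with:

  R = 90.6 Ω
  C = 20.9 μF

Step 1 — Angular frequency: ω = 2π·f = 2π·153 = 961.3 rad/s.
Step 2 — Component impedances:
  R: Z = R = 90.6 Ω
  C: Z = 1/(jωC) = -j/(ω·C) = 0 - j49.77 Ω
Step 3 — Series combination: Z_total = R + C = 90.6 - j49.77 Ω = 103.4∠-28.8° Ω.
Step 4 — Power factor: PF = cos(φ) = Re(Z)/|Z| = 90.6/103.37 = 0.8765.
Step 5 — Type: Im(Z) = -49.77 ⇒ leading (phase φ = -28.8°).

PF = 0.8765 (leading, φ = -28.8°)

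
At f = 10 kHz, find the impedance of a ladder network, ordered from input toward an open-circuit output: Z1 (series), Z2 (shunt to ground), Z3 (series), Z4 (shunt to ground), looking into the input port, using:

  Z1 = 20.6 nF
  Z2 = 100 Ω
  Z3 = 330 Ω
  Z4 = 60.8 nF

Step 1 — Angular frequency: ω = 2π·f = 2π·1e+04 = 6.283e+04 rad/s.
Step 2 — Component impedances:
  Z1: Z = 1/(jωC) = -j/(ω·C) = 0 - j772.6 Ω
  Z2: Z = R = 100 Ω
  Z3: Z = R = 330 Ω
  Z4: Z = 1/(jωC) = -j/(ω·C) = 0 - j261.8 Ω
Step 3 — Ladder network (open output): work backward from the far end, alternating series and parallel combinations. Z_in = 83.03 - j782.9 Ω = 787.3∠-83.9° Ω.

Z = 83.03 - j782.9 Ω = 787.3∠-83.9° Ω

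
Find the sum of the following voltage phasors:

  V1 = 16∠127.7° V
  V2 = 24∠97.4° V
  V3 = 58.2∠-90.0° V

Step 1 — Convert each phasor to rectangular form:
  V1 = 16·(cos(127.7°) + j·sin(127.7°)) = -9.784 + j12.66 V
  V2 = 24·(cos(97.4°) + j·sin(97.4°)) = -3.091 + j23.8 V
  V3 = 58.2·(cos(-90.0°) + j·sin(-90.0°)) = 0 - j58.2 V
Step 2 — Sum components: V_total = -12.88 - j21.74 V.
Step 3 — Convert to polar: |V_total| = 25.27 V, ∠V_total = -120.6°.

V_total = 25.27∠-120.6° V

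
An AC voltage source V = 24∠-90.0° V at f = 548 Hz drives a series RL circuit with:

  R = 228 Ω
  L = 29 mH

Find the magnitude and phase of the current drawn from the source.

Step 1 — Angular frequency: ω = 2π·f = 2π·548 = 3443 rad/s.
Step 2 — Component impedances:
  R: Z = R = 228 Ω
  L: Z = jωL = j·3443·0.029 = 0 + j99.85 Ω
Step 3 — Series combination: Z_total = R + L = 228 + j99.85 Ω = 248.9∠23.7° Ω.
Step 4 — Source phasor: V = 24∠-90.0° V = 0 - j24 V.
Step 5 — Ohm's law: I = V / Z_total = (0 - j24) / (228 + j99.85) = -0.03868 - j0.08832 A.
Step 6 — Convert to polar: |I| = 0.09642 A, ∠I = -113.7°.

I = 0.09642∠-113.7° A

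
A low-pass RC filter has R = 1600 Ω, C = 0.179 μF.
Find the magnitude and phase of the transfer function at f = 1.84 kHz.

Step 1 — Angular frequency: ω = 2π·1840 = 1.156e+04 rad/s.
Step 2 — Transfer function: H(jω) = 1/(1 + jωRC).
Step 3 — Denominator: 1 + jωRC = 1 + j·1.156e+04·1600·1.79e-07 = 1 + j3.311.
Step 4 — H = 0.08359 - j0.2768.
Step 5 — Magnitude: |H| = 0.2891 (-10.8 dB); phase: φ = -73.2°.

|H| = 0.2891 (-10.8 dB), φ = -73.2°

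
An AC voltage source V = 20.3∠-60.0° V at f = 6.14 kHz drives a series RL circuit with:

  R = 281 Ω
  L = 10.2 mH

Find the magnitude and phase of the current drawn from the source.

Step 1 — Angular frequency: ω = 2π·f = 2π·6140 = 3.858e+04 rad/s.
Step 2 — Component impedances:
  R: Z = R = 281 Ω
  L: Z = jωL = j·3.858e+04·0.0102 = 0 + j393.5 Ω
Step 3 — Series combination: Z_total = R + L = 281 + j393.5 Ω = 483.5∠54.5° Ω.
Step 4 — Source phasor: V = 20.3∠-60.0° V = 10.15 - j17.58 V.
Step 5 — Ohm's law: I = V / Z_total = (10.15 - j17.58) / (281 + j393.5) = -0.01739 - j0.03821 A.
Step 6 — Convert to polar: |I| = 0.04198 A, ∠I = -114.5°.

I = 0.04198∠-114.5° A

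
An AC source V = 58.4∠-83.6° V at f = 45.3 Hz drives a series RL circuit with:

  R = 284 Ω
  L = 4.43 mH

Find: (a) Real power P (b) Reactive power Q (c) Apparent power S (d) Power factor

Step 1 — Angular frequency: ω = 2π·f = 2π·45.3 = 284.6 rad/s.
Step 2 — Component impedances:
  R: Z = R = 284 Ω
  L: Z = jωL = j·284.6·0.00443 = 0 + j1.261 Ω
Step 3 — Series combination: Z_total = R + L = 284 + j1.261 Ω = 284∠0.3° Ω.
Step 4 — Source phasor: V = 58.4∠-83.6° V = 6.51 - j58.04 V.
Step 5 — Current: I = V / Z = 0.02201 - j0.2045 A = 0.2056∠-83.9° A.
Step 6 — Complex power: S = V·I* = 12.01 + j0.05332 VA.
Step 7 — Real power: P = Re(S) = 12.01 W.
Step 8 — Reactive power: Q = Im(S) = 0.05332 VAR.
Step 9 — Apparent power: |S| = 12.01 VA.
Step 10 — Power factor: PF = P/|S| = 1 (lagging).

(a) P = 12.01 W  (b) Q = 0.05332 VAR  (c) S = 12.01 VA  (d) PF = 1 (lagging)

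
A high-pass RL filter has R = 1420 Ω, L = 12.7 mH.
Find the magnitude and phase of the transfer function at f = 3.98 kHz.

Step 1 — Angular frequency: ω = 2π·3980 = 2.501e+04 rad/s.
Step 2 — Transfer function: H(jω) = jωL/(R + jωL).
Step 3 — Numerator jωL = j·317.6; denominator R + jωL = 1420 + j317.6.
Step 4 — H = 0.04764 + j0.213.
Step 5 — Magnitude: |H| = 0.2183 (-13.2 dB); phase: φ = 77.4°.

|H| = 0.2183 (-13.2 dB), φ = 77.4°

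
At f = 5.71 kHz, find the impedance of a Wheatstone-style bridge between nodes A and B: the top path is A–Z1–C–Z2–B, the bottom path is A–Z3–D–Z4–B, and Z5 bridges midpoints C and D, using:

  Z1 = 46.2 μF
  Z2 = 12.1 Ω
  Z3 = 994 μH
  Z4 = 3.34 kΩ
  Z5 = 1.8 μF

Step 1 — Angular frequency: ω = 2π·f = 2π·5710 = 3.588e+04 rad/s.
Step 2 — Component impedances:
  Z1: Z = 1/(jωC) = -j/(ω·C) = 0 - j0.6033 Ω
  Z2: Z = R = 12.1 Ω
  Z3: Z = jωL = j·3.588e+04·0.000994 = 0 + j35.66 Ω
  Z4: Z = R = 3340 Ω
  Z5: Z = 1/(jωC) = -j/(ω·C) = 0 - j15.49 Ω
Step 3 — Bridge requires nodal analysis (the Z5 bridge couples midpoints C and D, so the two paths cannot be reduced to a simple series/parallel combination). Setting node B to ground and injecting 1 A at node A, the 3-node admittance system at A, C, D solves to V_A = Z_AB = 12.06 - j0.6257 Ω = 12.07∠-3.0° Ω.

Z = 12.06 - j0.6257 Ω = 12.07∠-3.0° Ω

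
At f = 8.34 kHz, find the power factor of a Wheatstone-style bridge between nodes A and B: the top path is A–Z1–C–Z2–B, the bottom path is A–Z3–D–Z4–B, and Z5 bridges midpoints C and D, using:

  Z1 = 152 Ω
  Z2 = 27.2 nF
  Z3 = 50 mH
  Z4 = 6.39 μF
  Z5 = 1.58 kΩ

Step 1 — Angular frequency: ω = 2π·f = 2π·8340 = 5.24e+04 rad/s.
Step 2 — Component impedances:
  Z1: Z = R = 152 Ω
  Z2: Z = 1/(jωC) = -j/(ω·C) = 0 - j701.6 Ω
  Z3: Z = jωL = j·5.24e+04·0.05 = 0 + j2620 Ω
  Z4: Z = 1/(jωC) = -j/(ω·C) = 0 - j2.986 Ω
  Z5: Z = R = 1580 Ω
Step 3 — Bridge requires nodal analysis (the Z5 bridge couples midpoints C and D, so the two paths cannot be reduced to a simple series/parallel combination). Setting node B to ground and injecting 1 A at node A, the 3-node admittance system at A, C, D solves to V_A = Z_AB = 656.8 - j620.4 Ω = 903.5∠-43.4° Ω.
Step 4 — Power factor: PF = cos(φ) = Re(Z)/|Z| = 656.76/903.46 = 0.7269.
Step 5 — Type: Im(Z) = -620.4 ⇒ leading (phase φ = -43.4°).

PF = 0.7269 (leading, φ = -43.4°)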